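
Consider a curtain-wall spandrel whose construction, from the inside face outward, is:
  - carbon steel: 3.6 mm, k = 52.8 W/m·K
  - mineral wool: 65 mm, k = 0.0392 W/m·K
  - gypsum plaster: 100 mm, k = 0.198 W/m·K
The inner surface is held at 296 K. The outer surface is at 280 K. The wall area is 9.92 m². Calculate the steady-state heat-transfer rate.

Thermal resistances in series:
R_carbon steel = L/(kA) = 0.0036/(52.8×9.92) = 6.873×10^-6 K/W
R_mineral wool = L/(kA) = 0.065/(0.0392×9.92) = 0.1672 K/W
R_gypsum plaster = L/(kA) = 0.1/(0.198×9.92) = 0.05091 K/W
R_total = 0.2181 K/W
Q = ΔT / R_total = 16 / 0.2181

Q ≈ 73.4 W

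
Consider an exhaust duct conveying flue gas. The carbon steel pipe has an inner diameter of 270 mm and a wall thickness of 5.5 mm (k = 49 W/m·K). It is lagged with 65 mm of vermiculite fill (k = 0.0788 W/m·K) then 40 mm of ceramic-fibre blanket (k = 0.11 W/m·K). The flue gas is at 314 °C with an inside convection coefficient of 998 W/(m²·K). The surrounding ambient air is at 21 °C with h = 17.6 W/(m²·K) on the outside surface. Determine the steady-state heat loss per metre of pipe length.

Per-layer cylindrical resistances, series-summed:
R_inner film = 1/(h_i·2πr₁L) = 1/(998×2π×0.135×1) = 0.001181 K/W
R_carbon steel pipe wall = ln(140.5/135)/(2π×49×1) = 1.297×10^-4 K/W
R_vermiculite fill = ln(205.5/140.5)/(2π×0.0788×1) = 0.768 K/W
R_ceramic-fibre blanket = ln(245.5/205.5)/(2π×0.11×1) = 0.2573 K/W
R_outer film = 1/(h_o·2πr_oL) = 1/(17.6×2π×0.2455×1) = 0.03683 K/W
R_total = 1.063 K/W
Q = ΔT/R_total = 293/1.063

q′ ≈ 276 W/m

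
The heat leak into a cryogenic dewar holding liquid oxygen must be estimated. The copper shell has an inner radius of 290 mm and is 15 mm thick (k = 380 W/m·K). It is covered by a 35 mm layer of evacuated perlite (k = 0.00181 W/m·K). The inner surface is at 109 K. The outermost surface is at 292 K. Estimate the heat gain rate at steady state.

Q ≈ 12.3 W

Each spherical layer contributes R = (1/r_i − 1/r_o)/(4πk):
R_copper shell = (1/0.29 − 1/0.305)/(4π×380) = 3.551×10^-5 K/W
R_evacuated perlite = (1/0.305 − 1/0.34)/(4π×0.00181) = 14.84 K/W
R_total = 14.84 K/W
Q = ΔT/R_total = 183/14.84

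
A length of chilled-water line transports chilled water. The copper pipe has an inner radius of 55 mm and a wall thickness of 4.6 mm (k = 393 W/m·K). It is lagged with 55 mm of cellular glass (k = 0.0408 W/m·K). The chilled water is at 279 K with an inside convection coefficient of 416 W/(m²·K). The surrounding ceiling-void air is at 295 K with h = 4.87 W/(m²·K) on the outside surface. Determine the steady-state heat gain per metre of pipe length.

For a radial system each layer contributes R = ln(r_out/r_in)/(2πkL); films add R = 1/(hA).
R_inner film = 1/(h_i·2πr₁L) = 1/(416×2π×0.055×1) = 0.006956 K/W
R_copper pipe wall = ln(59.6/55)/(2π×393×1) = 3.253×10^-5 K/W
R_cellular glass = ln(114.6/59.6)/(2π×0.0408×1) = 2.55 K/W
R_outer film = 1/(h_o·2πr_oL) = 1/(4.87×2π×0.1146×1) = 0.2852 K/W
R_total = 2.843 K/W
Q = ΔT/R_total = 16/2.843

q′ ≈ 5.63 W/m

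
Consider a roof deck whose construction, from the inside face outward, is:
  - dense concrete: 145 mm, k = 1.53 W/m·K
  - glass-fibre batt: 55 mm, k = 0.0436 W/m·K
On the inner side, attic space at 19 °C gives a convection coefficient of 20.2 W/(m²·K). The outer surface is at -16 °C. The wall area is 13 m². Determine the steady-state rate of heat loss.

Model the wall as resistances in series:
R_inner film = 1/(h_i·A) = 1/(20.2×13) = 0.003808 K/W
R_dense concrete = L/(kA) = 0.145/(1.53×13) = 0.00729 K/W
R_glass-fibre batt = L/(kA) = 0.055/(0.0436×13) = 0.09704 K/W
R_total = 0.1081 K/W
Q = ΔT / R_total = 35 / 0.1081

Q ≈ 324 W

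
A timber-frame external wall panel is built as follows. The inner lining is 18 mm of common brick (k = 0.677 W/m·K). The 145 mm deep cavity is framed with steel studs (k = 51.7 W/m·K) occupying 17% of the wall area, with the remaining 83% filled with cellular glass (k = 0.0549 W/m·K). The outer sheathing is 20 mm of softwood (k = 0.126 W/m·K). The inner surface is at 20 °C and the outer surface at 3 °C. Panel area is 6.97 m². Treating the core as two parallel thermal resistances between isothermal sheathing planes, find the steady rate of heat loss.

Sheathing layers in series; stud and cavity paths in parallel between them.
R_inner = 0.018/(0.677×6.97) = 0.003815 K/W
R_stud  = 0.145/(51.7×0.17×6.97) = 0.002367 K/W
R_cav   = 0.145/(0.0549×0.83×6.97) = 0.4565 K/W
1/R_core = 1/R_stud + 1/R_cav → R_core = 0.002355 K/W
R_outer = 0.02/(0.126×6.97) = 0.02277 K/W
R_total = 0.02894 K/W
Q = ΔT/R_total = 17/0.02894

Q ≈ 587 W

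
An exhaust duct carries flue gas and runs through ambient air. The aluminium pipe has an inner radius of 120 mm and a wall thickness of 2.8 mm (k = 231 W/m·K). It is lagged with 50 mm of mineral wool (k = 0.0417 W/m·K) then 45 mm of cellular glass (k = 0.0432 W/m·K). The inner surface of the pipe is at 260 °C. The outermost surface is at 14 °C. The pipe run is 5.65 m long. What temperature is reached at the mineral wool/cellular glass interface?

Per-layer cylindrical resistances, series-summed:
R_aluminium pipe wall = ln(122.8/120)/(2π×231×5.65) = 2.813×10^-6 K/W
R_mineral wool = ln(172.8/122.8)/(2π×0.0417×5.65) = 0.2307 K/W
R_cellular glass = ln(217.8/172.8)/(2π×0.0432×5.65) = 0.1509 K/W
R_total = 0.3817 K/W
Q = ΔT/R_total = 246/0.3817
Q = 645 W
T_interface = T_inner − Q·ΣR(inner→interface) = 260 − 645×0.2307

T ≈ 111 °C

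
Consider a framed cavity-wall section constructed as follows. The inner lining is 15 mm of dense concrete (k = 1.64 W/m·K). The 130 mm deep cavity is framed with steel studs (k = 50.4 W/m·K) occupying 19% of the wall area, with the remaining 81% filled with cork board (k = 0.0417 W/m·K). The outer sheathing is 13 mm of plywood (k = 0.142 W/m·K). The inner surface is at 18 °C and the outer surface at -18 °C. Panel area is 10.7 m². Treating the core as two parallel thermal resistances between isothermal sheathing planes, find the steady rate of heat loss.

Q ≈ 3370 W

Sheathing layers in series; stud and cavity paths in parallel between them.
R_inner = 0.015/(1.64×10.7) = 8.548×10^-4 K/W
R_stud  = 0.13/(50.4×0.19×10.7) = 0.001269 K/W
R_cav   = 0.13/(0.0417×0.81×10.7) = 0.3597 K/W
1/R_core = 1/R_stud + 1/R_cav → R_core = 0.001264 K/W
R_outer = 0.013/(0.142×10.7) = 0.008556 K/W
R_total = 0.01068 K/W
Q = ΔT/R_total = 36/0.01068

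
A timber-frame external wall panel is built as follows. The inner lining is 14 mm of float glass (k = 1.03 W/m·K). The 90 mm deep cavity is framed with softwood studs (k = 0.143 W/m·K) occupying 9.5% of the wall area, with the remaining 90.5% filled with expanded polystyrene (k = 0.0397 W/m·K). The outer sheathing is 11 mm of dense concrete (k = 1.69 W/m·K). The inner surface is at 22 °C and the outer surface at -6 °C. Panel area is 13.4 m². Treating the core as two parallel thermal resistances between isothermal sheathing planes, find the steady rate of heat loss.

Q ≈ 204 W

Sheathing layers in series; stud and cavity paths in parallel between them.
R_inner = 0.014/(1.03×13.4) = 0.001014 K/W
R_stud  = 0.09/(0.143×0.095×13.4) = 0.4944 K/W
R_cav   = 0.09/(0.0397×0.905×13.4) = 0.1869 K/W
1/R_core = 1/R_stud + 1/R_cav → R_core = 0.1356 K/W
R_outer = 0.011/(1.69×13.4) = 4.857×10^-4 K/W
R_total = 0.1371 K/W
Q = ΔT/R_total = 28/0.1371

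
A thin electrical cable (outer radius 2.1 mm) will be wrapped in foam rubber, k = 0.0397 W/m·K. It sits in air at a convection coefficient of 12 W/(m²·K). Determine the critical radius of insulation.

For a cylinder r_cr = k/h = 0.0397/12
r_cr = 3.31 mm; since the bare radius (2.1 mm) is below r_cr, adding a thin layer of insulation will *increase* heat loss.

r_cr ≈ 3.31 mm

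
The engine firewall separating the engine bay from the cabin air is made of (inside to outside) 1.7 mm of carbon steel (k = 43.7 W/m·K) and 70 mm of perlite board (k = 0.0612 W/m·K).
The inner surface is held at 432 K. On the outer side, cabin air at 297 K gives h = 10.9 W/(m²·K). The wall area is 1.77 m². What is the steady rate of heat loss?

Q ≈ 193 W

Treating each layer as a thermal resistance in series:
R_carbon steel = L/(kA) = 0.0017/(43.7×1.77) = 2.198×10^-5 K/W
R_perlite board = L/(kA) = 0.07/(0.0612×1.77) = 0.6462 K/W
R_outer film = 1/(h_o·A) = 1/(10.9×1.77) = 0.05183 K/W
R_total = 0.6981 K/W
Q = ΔT / R_total = 135 / 0.6981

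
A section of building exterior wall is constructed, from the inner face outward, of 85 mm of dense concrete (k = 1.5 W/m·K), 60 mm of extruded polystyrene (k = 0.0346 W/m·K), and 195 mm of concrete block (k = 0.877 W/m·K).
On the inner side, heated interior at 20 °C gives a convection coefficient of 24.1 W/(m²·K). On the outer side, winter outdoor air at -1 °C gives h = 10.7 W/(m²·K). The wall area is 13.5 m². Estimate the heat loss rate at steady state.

Series thermal resistances:
R_inner film = 1/(h_i·A) = 1/(24.1×13.5) = 0.003074 K/W
R_dense concrete = L/(kA) = 0.085/(1.5×13.5) = 0.004198 K/W
R_extruded polystyrene = L/(kA) = 0.06/(0.0346×13.5) = 0.1285 K/W
R_concrete block = L/(kA) = 0.195/(0.877×13.5) = 0.01647 K/W
R_outer film = 1/(h_o·A) = 1/(10.7×13.5) = 0.006923 K/W
R_total = 0.1591 K/W
Q = ΔT / R_total = 21 / 0.1591

Q ≈ 132 W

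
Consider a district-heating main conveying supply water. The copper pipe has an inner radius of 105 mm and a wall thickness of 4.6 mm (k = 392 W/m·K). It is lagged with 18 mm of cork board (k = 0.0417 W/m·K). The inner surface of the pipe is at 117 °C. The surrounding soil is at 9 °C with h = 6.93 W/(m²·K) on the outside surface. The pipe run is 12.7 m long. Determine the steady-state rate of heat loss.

Q ≈ 1800 W

For a radial system each layer contributes R = ln(r_out/r_in)/(2πkL); films add R = 1/(hA).
R_copper pipe wall = ln(109.6/105)/(2π×392×12.7) = 1.371×10^-6 K/W
R_cork board = ln(127.6/109.6)/(2π×0.0417×12.7) = 0.0457 K/W
R_outer film = 1/(h_o·2πr_oL) = 1/(6.93×2π×0.1276×12.7) = 0.01417 K/W
R_total = 0.05987 K/W
Q = ΔT/R_total = 108/0.05987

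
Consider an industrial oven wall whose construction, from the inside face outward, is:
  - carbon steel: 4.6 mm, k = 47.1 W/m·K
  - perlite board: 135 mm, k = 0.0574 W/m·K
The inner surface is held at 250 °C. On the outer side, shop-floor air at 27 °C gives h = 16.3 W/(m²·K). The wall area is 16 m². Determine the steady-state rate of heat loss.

Model the wall as resistances in series:
R_carbon steel = L/(kA) = 0.0046/(47.1×16) = 6.104×10^-6 K/W
R_perlite board = L/(kA) = 0.135/(0.0574×16) = 0.147 K/W
R_outer film = 1/(h_o·A) = 1/(16.3×16) = 0.003834 K/W
R_total = 0.1508 K/W
Q = ΔT / R_total = 223 / 0.1508

Q ≈ 1480 W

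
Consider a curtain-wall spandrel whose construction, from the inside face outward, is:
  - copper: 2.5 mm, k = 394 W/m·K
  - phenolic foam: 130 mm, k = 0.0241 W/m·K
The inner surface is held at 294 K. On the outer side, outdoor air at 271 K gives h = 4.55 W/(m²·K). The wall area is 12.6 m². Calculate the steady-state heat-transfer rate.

Q ≈ 51.6 W

Series thermal resistances:
R_copper = L/(kA) = 0.0025/(394×12.6) = 5.036×10^-7 K/W
R_phenolic foam = L/(kA) = 0.13/(0.0241×12.6) = 0.4281 K/W
R_outer film = 1/(h_o·A) = 1/(4.55×12.6) = 0.01744 K/W
R_total = 0.4456 K/W
Q = ΔT / R_total = 23 / 0.4456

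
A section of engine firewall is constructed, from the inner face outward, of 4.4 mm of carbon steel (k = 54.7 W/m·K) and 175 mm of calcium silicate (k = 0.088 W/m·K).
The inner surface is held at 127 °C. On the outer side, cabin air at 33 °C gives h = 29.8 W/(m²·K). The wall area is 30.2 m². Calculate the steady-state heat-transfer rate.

Q ≈ 1400 W

Treating each layer as a thermal resistance in series:
R_carbon steel = L/(kA) = 0.0044/(54.7×30.2) = 2.664×10^-6 K/W
R_calcium silicate = L/(kA) = 0.175/(0.088×30.2) = 0.06585 K/W
R_outer film = 1/(h_o·A) = 1/(29.8×30.2) = 0.001111 K/W
R_total = 0.06696 K/W
Q = ΔT / R_total = 94 / 0.06696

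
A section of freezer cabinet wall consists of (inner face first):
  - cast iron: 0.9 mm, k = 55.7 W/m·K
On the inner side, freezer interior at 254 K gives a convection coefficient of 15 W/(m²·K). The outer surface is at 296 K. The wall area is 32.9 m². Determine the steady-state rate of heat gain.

Q ≈ 20700 W

Series thermal resistances:
R_inner film = 1/(h_i·A) = 1/(15×32.9) = 0.002026 K/W
R_cast iron = L/(kA) = 0.0009/(55.7×32.9) = 4.911×10^-7 K/W
R_total = 0.002027 K/W
Q = ΔT / R_total = 42 / 0.002027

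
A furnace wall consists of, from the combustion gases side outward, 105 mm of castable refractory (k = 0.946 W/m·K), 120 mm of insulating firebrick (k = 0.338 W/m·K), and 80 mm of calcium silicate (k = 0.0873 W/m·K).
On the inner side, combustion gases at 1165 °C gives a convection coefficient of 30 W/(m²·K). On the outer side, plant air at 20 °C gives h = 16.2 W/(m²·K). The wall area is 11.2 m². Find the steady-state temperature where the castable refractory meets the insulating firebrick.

Treating each layer as a thermal resistance in series:
R_inner film = 1/(h_i·A) = 1/(30×11.2) = 0.002976 K/W
R_castable refractory = L/(kA) = 0.105/(0.946×11.2) = 0.00991 K/W
R_insulating firebrick = L/(kA) = 0.12/(0.338×11.2) = 0.0317 K/W
R_calcium silicate = L/(kA) = 0.08/(0.0873×11.2) = 0.08182 K/W
R_outer film = 1/(h_o·A) = 1/(16.2×11.2) = 0.005511 K/W
R_total = 0.1319 K/W;  Q = ΔT/R_total = 1145/0.1319 = 8680 W
T_interface = T_inner − Q·ΣR(inner→interface) = 1165 − 8680×0.01289

T ≈ 1050 °C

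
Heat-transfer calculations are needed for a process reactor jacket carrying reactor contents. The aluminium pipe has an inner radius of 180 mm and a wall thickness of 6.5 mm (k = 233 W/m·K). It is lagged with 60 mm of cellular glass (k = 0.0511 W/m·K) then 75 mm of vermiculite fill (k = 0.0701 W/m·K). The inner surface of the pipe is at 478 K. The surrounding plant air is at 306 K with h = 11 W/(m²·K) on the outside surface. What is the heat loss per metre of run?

q′ ≈ 113 W/m

For a radial system each layer contributes R = ln(r_out/r_in)/(2πkL); films add R = 1/(hA).
R_aluminium pipe wall = ln(186.5/180)/(2π×233×1) = 2.423×10^-5 K/W
R_cellular glass = ln(246.5/186.5)/(2π×0.0511×1) = 0.8688 K/W
R_vermiculite fill = ln(321.5/246.5)/(2π×0.0701×1) = 0.6031 K/W
R_outer film = 1/(h_o·2πr_oL) = 1/(11×2π×0.3215×1) = 0.045 K/W
R_total = 1.517 K/W
Q = ΔT/R_total = 172/1.517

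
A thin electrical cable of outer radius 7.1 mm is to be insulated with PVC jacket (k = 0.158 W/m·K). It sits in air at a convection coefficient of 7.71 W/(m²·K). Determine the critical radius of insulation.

r_cr ≈ 20.5 mm

For a cylinder r_cr = k/h = 0.158/7.71
r_cr = 20.5 mm; since the bare radius (7.1 mm) is below r_cr, adding a thin layer of insulation will *increase* heat loss.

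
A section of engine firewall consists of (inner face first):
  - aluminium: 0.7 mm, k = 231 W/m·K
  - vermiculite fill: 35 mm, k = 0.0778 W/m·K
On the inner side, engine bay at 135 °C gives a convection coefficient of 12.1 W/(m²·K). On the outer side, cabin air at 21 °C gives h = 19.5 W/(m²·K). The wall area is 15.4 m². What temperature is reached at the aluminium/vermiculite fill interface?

Thermal resistances in series:
R_inner film = 1/(h_i·A) = 1/(12.1×15.4) = 0.005367 K/W
R_aluminium = L/(kA) = 0.0007/(231×15.4) = 1.968×10^-7 K/W
R_vermiculite fill = L/(kA) = 0.035/(0.0778×15.4) = 0.02921 K/W
R_outer film = 1/(h_o·A) = 1/(19.5×15.4) = 0.00333 K/W
R_total = 0.03791 K/W;  Q = ΔT/R_total = 114/0.03791 = 3007 W
T_interface = T_inner − Q·ΣR(inner→interface) = 135 − 3010×0.005367

T ≈ 119 °C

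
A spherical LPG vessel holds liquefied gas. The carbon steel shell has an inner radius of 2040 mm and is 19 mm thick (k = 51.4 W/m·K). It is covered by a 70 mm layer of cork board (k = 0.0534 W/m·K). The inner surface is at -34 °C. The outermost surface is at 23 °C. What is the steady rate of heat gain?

Spherical conduction: R = (1/r_in − 1/r_out)/(4πk) per layer; series-sum.
R_carbon steel shell = (1/2.04 − 1/2.059)/(4π×51.4) = 7.003×10^-6 K/W
R_cork board = (1/2.059 − 1/2.129)/(4π×0.0534) = 0.0238 K/W
R_total = 0.0238 K/W
Q = ΔT/R_total = 57/0.0238

Q ≈ 2390 W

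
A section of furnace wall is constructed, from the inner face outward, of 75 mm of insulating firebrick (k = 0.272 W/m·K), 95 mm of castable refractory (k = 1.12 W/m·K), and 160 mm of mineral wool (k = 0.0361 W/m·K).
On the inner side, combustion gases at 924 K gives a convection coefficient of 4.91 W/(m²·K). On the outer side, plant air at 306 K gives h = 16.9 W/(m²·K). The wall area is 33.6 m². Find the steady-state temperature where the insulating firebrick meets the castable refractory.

T ≈ 865 K

Thermal resistances in series:
R_inner film = 1/(h_i·A) = 1/(4.91×33.6) = 0.006061 K/W
R_insulating firebrick = L/(kA) = 0.075/(0.272×33.6) = 0.008206 K/W
R_castable refractory = L/(kA) = 0.095/(1.12×33.6) = 0.002524 K/W
R_mineral wool = L/(kA) = 0.16/(0.0361×33.6) = 0.1319 K/W
R_outer film = 1/(h_o·A) = 1/(16.9×33.6) = 0.001761 K/W
R_total = 0.1505 K/W;  Q = ΔT/R_total = 618/0.1505 = 4107 W
T_interface = T_inner − Q·ΣR(inner→interface) = 924 − 4110×0.01427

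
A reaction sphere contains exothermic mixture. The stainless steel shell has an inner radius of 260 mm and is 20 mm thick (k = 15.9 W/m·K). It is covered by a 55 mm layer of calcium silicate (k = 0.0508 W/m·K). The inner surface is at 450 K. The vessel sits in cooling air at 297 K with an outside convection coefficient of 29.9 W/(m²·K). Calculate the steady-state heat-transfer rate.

For a spherical shell R = (1/r₁ − 1/r₂)/(4πk); film R = 1/(h·4πr²). In series:
R_stainless steel shell = (1/0.26 − 1/0.28)/(4π×15.9) = 0.001375 K/W
R_calcium silicate = (1/0.28 − 1/0.335)/(4π×0.0508) = 0.9185 K/W
R_outer film = 1/(h·4πr_o²) = 1/(29.9×4π×0.335²) = 0.02372 K/W
R_total = 0.9436 K/W
Q = ΔT/R_total = 153/0.9436

Q ≈ 162 W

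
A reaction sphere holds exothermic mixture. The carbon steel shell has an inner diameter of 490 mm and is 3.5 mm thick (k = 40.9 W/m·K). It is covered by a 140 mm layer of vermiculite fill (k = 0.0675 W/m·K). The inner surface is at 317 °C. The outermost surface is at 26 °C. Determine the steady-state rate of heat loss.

Q ≈ 170 W

For a spherical shell R = (1/r₁ − 1/r₂)/(4πk); film R = 1/(h·4πr²). In series:
R_carbon steel shell = (1/0.245 − 1/0.2485)/(4π×40.9) = 1.119×10^-4 K/W
R_vermiculite fill = (1/0.2485 − 1/0.3885)/(4π×0.0675) = 1.71 K/W
R_total = 1.71 K/W
Q = ΔT/R_total = 291/1.71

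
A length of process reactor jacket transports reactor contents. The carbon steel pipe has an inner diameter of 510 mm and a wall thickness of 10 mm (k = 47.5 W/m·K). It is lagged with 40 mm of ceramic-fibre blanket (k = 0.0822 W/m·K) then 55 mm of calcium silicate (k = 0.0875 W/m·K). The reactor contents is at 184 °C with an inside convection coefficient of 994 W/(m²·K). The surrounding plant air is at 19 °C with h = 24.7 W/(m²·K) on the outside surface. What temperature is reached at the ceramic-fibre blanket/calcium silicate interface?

T ≈ 108 °C

Treating each annulus and film as a series resistance:
R_inner film = 1/(h_i·2πr₁L) = 1/(994×2π×0.255×1) = 6.279×10^-4 K/W
R_carbon steel pipe wall = ln(265/255)/(2π×47.5×1) = 1.289×10^-4 K/W
R_ceramic-fibre blanket = ln(305/265)/(2π×0.0822×1) = 0.2722 K/W
R_calcium silicate = ln(360/305)/(2π×0.0875×1) = 0.3016 K/W
R_outer film = 1/(h_o·2πr_oL) = 1/(24.7×2π×0.36×1) = 0.0179 K/W
R_total = 0.5924 K/W
Q = ΔT/R_total = 165/0.5924
Q = 279 W/m
T_interface = T_inner − Q·ΣR(inner→interface) = 184 − 279×0.273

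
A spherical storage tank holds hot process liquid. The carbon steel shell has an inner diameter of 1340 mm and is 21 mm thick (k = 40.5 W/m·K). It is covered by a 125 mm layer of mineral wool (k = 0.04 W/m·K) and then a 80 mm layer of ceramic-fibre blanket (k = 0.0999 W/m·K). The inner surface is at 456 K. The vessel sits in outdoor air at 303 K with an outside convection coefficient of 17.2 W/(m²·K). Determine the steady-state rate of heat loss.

Radial (spherical) resistances in series:
R_carbon steel shell = (1/0.67 − 1/0.691)/(4π×40.5) = 8.913×10^-5 K/W
R_mineral wool = (1/0.691 − 1/0.816)/(4π×0.04) = 0.441 K/W
R_ceramic-fibre blanket = (1/0.816 − 1/0.896)/(4π×0.0999) = 0.08716 K/W
R_outer film = 1/(h·4πr_o²) = 1/(17.2×4π×0.896²) = 0.005763 K/W
R_total = 0.534 K/W
Q = ΔT/R_total = 153/0.534

Q ≈ 286 W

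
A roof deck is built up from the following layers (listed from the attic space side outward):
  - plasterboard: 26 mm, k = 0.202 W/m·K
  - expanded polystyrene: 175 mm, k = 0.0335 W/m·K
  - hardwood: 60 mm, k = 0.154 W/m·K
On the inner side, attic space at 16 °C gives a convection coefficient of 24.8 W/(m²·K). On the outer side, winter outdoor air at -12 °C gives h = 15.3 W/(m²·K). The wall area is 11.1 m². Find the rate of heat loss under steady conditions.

Q ≈ 53.1 W

Using the resistance-network approach (series):
R_inner film = 1/(h_i·A) = 1/(24.8×11.1) = 0.003633 K/W
R_plasterboard = L/(kA) = 0.026/(0.202×11.1) = 0.0116 K/W
R_expanded polystyrene = L/(kA) = 0.175/(0.0335×11.1) = 0.4706 K/W
R_hardwood = L/(kA) = 0.06/(0.154×11.1) = 0.0351 K/W
R_outer film = 1/(h_o·A) = 1/(15.3×11.1) = 0.005888 K/W
R_total = 0.5268 K/W
Q = ΔT / R_total = 28 / 0.5268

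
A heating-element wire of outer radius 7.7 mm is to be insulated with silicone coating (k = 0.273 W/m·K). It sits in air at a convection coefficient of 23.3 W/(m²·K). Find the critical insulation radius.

For a cylinder r_cr = k/h = 0.273/23.3
r_cr = 11.7 mm; since the bare radius (7.7 mm) is below r_cr, adding a thin layer of insulation will *increase* heat loss.

r_cr ≈ 11.7 mm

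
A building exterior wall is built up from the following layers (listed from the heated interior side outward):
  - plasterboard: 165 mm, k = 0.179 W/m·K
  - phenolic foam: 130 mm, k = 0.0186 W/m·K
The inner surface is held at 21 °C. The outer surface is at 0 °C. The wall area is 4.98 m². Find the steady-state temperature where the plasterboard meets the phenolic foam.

Using the resistance-network approach (series):
R_plasterboard = L/(kA) = 0.165/(0.179×4.98) = 0.1851 K/W
R_phenolic foam = L/(kA) = 0.13/(0.0186×4.98) = 1.403 K/W
R_total = 1.589 K/W;  Q = ΔT/R_total = 21/1.589 = 13.22 W
T_interface = T_inner − Q·ΣR(inner→interface) = 21 − 13.2×0.1851

T ≈ 18.6 °C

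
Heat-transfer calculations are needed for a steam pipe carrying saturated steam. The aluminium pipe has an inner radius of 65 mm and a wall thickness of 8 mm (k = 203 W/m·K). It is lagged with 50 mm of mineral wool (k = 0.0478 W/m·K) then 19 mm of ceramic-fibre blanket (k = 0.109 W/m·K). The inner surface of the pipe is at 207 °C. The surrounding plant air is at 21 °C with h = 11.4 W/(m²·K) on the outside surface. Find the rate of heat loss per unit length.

Per-layer cylindrical resistances, series-summed:
R_aluminium pipe wall = ln(73/65)/(2π×203×1) = 9.1×10^-5 K/W
R_mineral wool = ln(123/73)/(2π×0.0478×1) = 1.737 K/W
R_ceramic-fibre blanket = ln(142/123)/(2π×0.109×1) = 0.2097 K/W
R_outer film = 1/(h_o·2πr_oL) = 1/(11.4×2π×0.142×1) = 0.09832 K/W
R_total = 2.045 K/W
Q = ΔT/R_total = 186/2.045

q′ ≈ 90.9 W/m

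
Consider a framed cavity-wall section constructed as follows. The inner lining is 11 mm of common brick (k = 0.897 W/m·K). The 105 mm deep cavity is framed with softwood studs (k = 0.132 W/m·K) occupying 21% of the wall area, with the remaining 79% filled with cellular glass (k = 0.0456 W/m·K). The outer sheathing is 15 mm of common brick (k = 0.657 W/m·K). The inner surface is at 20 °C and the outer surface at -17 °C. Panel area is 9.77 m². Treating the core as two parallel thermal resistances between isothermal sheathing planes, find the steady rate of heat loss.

Sheathing layers in series; stud and cavity paths in parallel between them.
R_inner = 0.011/(0.897×9.77) = 0.001255 K/W
R_stud  = 0.105/(0.132×0.21×9.77) = 0.3877 K/W
R_cav   = 0.105/(0.0456×0.79×9.77) = 0.2983 K/W
1/R_core = 1/R_stud + 1/R_cav → R_core = 0.1686 K/W
R_outer = 0.015/(0.657×9.77) = 0.002337 K/W
R_total = 0.1722 K/W
Q = ΔT/R_total = 37/0.1722

Q ≈ 215 W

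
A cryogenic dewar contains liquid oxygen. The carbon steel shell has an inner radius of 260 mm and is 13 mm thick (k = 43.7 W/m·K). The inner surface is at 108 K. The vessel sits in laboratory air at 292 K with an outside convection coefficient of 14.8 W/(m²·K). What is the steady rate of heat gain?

Radial (spherical) resistances in series:
R_carbon steel shell = (1/0.26 − 1/0.273)/(4π×43.7) = 3.335×10^-4 K/W
R_outer film = 1/(h·4πr_o²) = 1/(14.8×4π×0.273²) = 0.07214 K/W
R_total = 0.07248 K/W
Q = ΔT/R_total = 184/0.07248

Q ≈ 2540 W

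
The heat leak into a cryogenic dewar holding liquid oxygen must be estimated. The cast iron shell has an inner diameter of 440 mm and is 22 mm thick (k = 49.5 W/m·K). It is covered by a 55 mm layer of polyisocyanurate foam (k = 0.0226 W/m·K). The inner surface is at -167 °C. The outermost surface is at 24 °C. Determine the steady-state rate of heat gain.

Radial (spherical) resistances in series:
R_cast iron shell = (1/0.22 − 1/0.242)/(4π×49.5) = 6.643×10^-4 K/W
R_polyisocyanurate foam = (1/0.242 − 1/0.297)/(4π×0.0226) = 2.694 K/W
R_total = 2.695 K/W
Q = ΔT/R_total = 191/2.695

Q ≈ 70.9 W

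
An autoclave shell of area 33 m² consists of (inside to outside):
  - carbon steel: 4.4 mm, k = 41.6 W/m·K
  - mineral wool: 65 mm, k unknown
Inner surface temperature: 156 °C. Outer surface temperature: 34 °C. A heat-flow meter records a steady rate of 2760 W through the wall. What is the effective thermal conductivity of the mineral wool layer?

Series thermal resistances:
R_carbon steel = L/(kA) = 0.0044/(41.6×33) = 3.205×10^-6 K/W
Sum of known resistances R_other = 3.205×10^-6 K/W
Total R = ΔT/Q = 122/2760 = 0.0442 K/W
R_mineral wool = R_total − R_other = 0.0442 K/W
k = L/(R·A) = 0.065/(0.0442×33)

k ≈ 0.0446 W/(m·K)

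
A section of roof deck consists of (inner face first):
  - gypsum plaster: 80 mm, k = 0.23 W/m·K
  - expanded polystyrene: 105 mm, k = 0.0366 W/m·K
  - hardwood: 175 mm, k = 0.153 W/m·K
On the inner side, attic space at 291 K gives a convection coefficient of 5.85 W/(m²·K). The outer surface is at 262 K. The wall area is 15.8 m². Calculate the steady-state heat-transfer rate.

Model the wall as resistances in series:
R_inner film = 1/(h_i·A) = 1/(5.85×15.8) = 0.01082 K/W
R_gypsum plaster = L/(kA) = 0.08/(0.23×15.8) = 0.02201 K/W
R_expanded polystyrene = L/(kA) = 0.105/(0.0366×15.8) = 0.1816 K/W
R_hardwood = L/(kA) = 0.175/(0.153×15.8) = 0.07239 K/W
R_total = 0.2868 K/W
Q = ΔT / R_total = 29 / 0.2868

Q ≈ 101 W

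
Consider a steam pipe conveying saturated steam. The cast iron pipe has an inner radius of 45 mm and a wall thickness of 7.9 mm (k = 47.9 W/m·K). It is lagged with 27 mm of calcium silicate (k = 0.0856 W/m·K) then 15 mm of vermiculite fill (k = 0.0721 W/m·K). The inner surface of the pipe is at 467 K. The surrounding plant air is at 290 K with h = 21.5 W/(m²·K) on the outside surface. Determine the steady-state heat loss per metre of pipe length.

q′ ≈ 144 W/m

For a radial system each layer contributes R = ln(r_out/r_in)/(2πkL); films add R = 1/(hA).
R_cast iron pipe wall = ln(52.9/45)/(2π×47.9×1) = 5.374×10^-4 K/W
R_calcium silicate = ln(79.9/52.9)/(2π×0.0856×1) = 0.7667 K/W
R_vermiculite fill = ln(94.9/79.9)/(2π×0.0721×1) = 0.3798 K/W
R_outer film = 1/(h_o·2πr_oL) = 1/(21.5×2π×0.0949×1) = 0.078 K/W
R_total = 1.225 K/W
Q = ΔT/R_total = 177/1.225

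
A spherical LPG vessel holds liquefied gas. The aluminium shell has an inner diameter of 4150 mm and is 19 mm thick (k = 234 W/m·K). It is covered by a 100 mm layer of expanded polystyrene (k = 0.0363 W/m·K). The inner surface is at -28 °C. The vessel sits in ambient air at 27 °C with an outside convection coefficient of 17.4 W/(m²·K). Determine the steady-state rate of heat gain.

Each spherical layer contributes R = (1/r_i − 1/r_o)/(4πk):
R_aluminium shell = (1/2.075 − 1/2.094)/(4π×234) = 1.487×10^-6 K/W
R_expanded polystyrene = (1/2.094 − 1/2.194)/(4π×0.0363) = 0.04772 K/W
R_outer film = 1/(h·4πr_o²) = 1/(17.4×4π×2.194²) = 9.501×10^-4 K/W
R_total = 0.04867 K/W
Q = ΔT/R_total = 55/0.04867

Q ≈ 1130 W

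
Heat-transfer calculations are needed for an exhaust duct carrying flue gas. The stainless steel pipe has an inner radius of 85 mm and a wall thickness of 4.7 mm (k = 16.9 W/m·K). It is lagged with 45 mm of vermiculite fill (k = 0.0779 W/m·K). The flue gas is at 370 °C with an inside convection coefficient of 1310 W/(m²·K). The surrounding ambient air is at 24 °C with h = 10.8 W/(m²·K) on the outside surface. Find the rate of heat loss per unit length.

q′ ≈ 367 W/m

Radial resistances (cylindrical: R_cond = ln(r_o/r_i)/(2πkL), R_conv = 1/(h·2πrL)):
R_inner film = 1/(h_i·2πr₁L) = 1/(1310×2π×0.085×1) = 0.001429 K/W
R_stainless steel pipe wall = ln(89.7/85)/(2π×16.9×1) = 5.068×10^-4 K/W
R_vermiculite fill = ln(134.7/89.7)/(2π×0.0779×1) = 0.8307 K/W
R_outer film = 1/(h_o·2πr_oL) = 1/(10.8×2π×0.1347×1) = 0.1094 K/W
R_total = 0.942 K/W
Q = ΔT/R_total = 346/0.942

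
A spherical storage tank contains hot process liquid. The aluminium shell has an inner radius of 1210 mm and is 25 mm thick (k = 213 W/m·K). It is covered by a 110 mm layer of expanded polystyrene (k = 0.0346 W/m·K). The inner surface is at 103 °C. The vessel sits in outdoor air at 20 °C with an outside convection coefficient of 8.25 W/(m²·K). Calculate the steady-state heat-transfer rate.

For a spherical shell R = (1/r₁ − 1/r₂)/(4πk); film R = 1/(h·4πr²). In series:
R_aluminium shell = (1/1.21 − 1/1.235)/(4π×213) = 6.25×10^-6 K/W
R_expanded polystyrene = (1/1.235 − 1/1.345)/(4π×0.0346) = 0.1523 K/W
R_outer film = 1/(h·4πr_o²) = 1/(8.25×4π×1.345²) = 0.005332 K/W
R_total = 0.1576 K/W
Q = ΔT/R_total = 83/0.1576

Q ≈ 527 W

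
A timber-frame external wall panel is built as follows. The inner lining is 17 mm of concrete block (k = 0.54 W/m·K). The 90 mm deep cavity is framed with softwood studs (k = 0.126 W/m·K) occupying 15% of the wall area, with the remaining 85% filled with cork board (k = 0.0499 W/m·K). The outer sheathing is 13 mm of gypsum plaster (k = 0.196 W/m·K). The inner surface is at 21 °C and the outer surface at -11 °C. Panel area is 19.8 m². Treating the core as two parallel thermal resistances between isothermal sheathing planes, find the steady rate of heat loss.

Q ≈ 405 W

Sheathing layers in series; stud and cavity paths in parallel between them.
R_inner = 0.017/(0.54×19.8) = 0.00159 K/W
R_stud  = 0.09/(0.126×0.15×19.8) = 0.2405 K/W
R_cav   = 0.09/(0.0499×0.85×19.8) = 0.1072 K/W
1/R_core = 1/R_stud + 1/R_cav → R_core = 0.07413 K/W
R_outer = 0.013/(0.196×19.8) = 0.00335 K/W
R_total = 0.07907 K/W
Q = ΔT/R_total = 32/0.07907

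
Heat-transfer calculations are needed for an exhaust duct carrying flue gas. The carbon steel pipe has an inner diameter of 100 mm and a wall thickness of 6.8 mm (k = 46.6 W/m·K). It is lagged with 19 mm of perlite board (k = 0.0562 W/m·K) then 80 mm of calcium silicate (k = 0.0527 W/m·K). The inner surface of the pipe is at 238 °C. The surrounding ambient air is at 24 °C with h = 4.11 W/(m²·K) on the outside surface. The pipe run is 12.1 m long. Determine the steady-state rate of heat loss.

Q ≈ 799 W

Per-layer cylindrical resistances, series-summed:
R_carbon steel pipe wall = ln(56.8/50)/(2π×46.6×12.1) = 3.599×10^-5 K/W
R_perlite board = ln(75.8/56.8)/(2π×0.0562×12.1) = 0.06754 K/W
R_calcium silicate = ln(155.8/75.8)/(2π×0.0527×12.1) = 0.1798 K/W
R_outer film = 1/(h_o·2πr_oL) = 1/(4.11×2π×0.1558×12.1) = 0.02054 K/W
R_total = 0.2679 K/W
Q = ΔT/R_total = 214/0.2679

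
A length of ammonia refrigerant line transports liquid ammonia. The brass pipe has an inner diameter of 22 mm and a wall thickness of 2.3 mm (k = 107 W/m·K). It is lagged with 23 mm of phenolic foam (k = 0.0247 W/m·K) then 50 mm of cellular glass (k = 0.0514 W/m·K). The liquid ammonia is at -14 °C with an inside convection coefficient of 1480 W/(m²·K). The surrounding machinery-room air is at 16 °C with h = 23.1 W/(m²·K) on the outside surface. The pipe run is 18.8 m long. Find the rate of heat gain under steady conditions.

Q ≈ 61 W

Cylindrical conduction, so R = ln(r₂/r₁)/(2πkL) per layer, in series:
R_inner film = 1/(h_i·2πr₁L) = 1/(1480×2π×0.011×18.8) = 5.2×10^-4 K/W
R_brass pipe wall = ln(13.3/11)/(2π×107×18.8) = 1.502×10^-5 K/W
R_phenolic foam = ln(36.3/13.3)/(2π×0.0247×18.8) = 0.3441 K/W
R_cellular glass = ln(86.3/36.3)/(2π×0.0514×18.8) = 0.1426 K/W
R_outer film = 1/(h_o·2πr_oL) = 1/(23.1×2π×0.0863×18.8) = 0.004247 K/W
R_total = 0.4915 K/W
Q = ΔT/R_total = 30/0.4915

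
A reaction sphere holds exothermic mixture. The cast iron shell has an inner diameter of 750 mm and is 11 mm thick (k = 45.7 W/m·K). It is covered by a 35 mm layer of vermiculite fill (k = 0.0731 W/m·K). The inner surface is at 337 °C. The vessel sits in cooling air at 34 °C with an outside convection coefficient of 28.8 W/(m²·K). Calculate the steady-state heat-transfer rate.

Q ≈ 1210 W

Each spherical layer contributes R = (1/r_i − 1/r_o)/(4πk):
R_cast iron shell = (1/0.375 − 1/0.386)/(4π×45.7) = 1.323×10^-4 K/W
R_vermiculite fill = (1/0.386 − 1/0.421)/(4π×0.0731) = 0.2345 K/W
R_outer film = 1/(h·4πr_o²) = 1/(28.8×4π×0.421²) = 0.01559 K/W
R_total = 0.2502 K/W
Q = ΔT/R_total = 303/0.2502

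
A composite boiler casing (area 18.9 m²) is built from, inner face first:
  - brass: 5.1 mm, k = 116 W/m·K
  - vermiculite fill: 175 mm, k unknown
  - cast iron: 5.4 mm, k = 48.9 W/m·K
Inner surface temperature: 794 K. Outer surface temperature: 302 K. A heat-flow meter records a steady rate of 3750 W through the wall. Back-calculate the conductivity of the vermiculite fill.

k ≈ 0.0706 W/(m·K)

Model the wall as resistances in series:
R_brass = L/(kA) = 0.0051/(116×18.9) = 2.326×10^-6 K/W
R_cast iron = L/(kA) = 0.0054/(48.9×18.9) = 5.843×10^-6 K/W
Sum of known resistances R_other = 8.169×10^-6 K/W
Total R = ΔT/Q = 492/3750 = 0.1312 K/W
R_vermiculite fill = R_total − R_other = 0.1312 K/W
k = L/(R·A) = 0.175/(0.1312×18.9)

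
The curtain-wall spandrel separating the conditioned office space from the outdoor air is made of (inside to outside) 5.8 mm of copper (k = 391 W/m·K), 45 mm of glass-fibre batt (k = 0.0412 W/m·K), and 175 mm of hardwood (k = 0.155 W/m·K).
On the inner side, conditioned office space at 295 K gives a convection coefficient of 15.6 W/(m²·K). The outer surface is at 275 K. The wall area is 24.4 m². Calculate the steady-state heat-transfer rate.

Q ≈ 214 W

Series thermal resistances:
R_inner film = 1/(h_i·A) = 1/(15.6×24.4) = 0.002627 K/W
R_copper = L/(kA) = 0.0058/(391×24.4) = 6.079×10^-7 K/W
R_glass-fibre batt = L/(kA) = 0.045/(0.0412×24.4) = 0.04476 K/W
R_hardwood = L/(kA) = 0.175/(0.155×24.4) = 0.04627 K/W
R_total = 0.09366 K/W
Q = ΔT / R_total = 20 / 0.09366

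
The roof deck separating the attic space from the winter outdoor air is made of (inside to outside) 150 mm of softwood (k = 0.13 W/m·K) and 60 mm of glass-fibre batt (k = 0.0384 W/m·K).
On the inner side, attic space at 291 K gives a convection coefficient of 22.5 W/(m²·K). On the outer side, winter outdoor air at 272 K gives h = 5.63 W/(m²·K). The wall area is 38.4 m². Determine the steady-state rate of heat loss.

Using the resistance-network approach (series):
R_inner film = 1/(h_i·A) = 1/(22.5×38.4) = 0.001157 K/W
R_softwood = L/(kA) = 0.15/(0.13×38.4) = 0.03005 K/W
R_glass-fibre batt = L/(kA) = 0.06/(0.0384×38.4) = 0.04069 K/W
R_outer film = 1/(h_o·A) = 1/(5.63×38.4) = 0.004626 K/W
R_total = 0.07652 K/W
Q = ΔT / R_total = 19 / 0.07652

Q ≈ 248 W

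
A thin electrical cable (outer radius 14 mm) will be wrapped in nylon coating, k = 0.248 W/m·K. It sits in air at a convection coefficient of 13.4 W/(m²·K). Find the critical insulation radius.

For a cylinder r_cr = k/h = 0.248/13.4
r_cr = 18.5 mm; since the bare radius (14 mm) is below r_cr, adding a thin layer of insulation will *increase* heat loss.

r_cr ≈ 18.5 mm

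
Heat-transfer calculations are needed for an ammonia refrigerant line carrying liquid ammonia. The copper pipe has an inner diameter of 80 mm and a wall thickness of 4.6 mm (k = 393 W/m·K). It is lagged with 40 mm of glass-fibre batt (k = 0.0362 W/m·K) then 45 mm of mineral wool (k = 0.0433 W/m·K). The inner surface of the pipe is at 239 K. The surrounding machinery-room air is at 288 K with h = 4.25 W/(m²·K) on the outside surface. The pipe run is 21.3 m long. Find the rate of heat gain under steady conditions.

Q ≈ 223 W

Radial resistances (cylindrical: R_cond = ln(r_o/r_i)/(2πkL), R_conv = 1/(h·2πrL)):
R_copper pipe wall = ln(44.6/40)/(2π×393×21.3) = 2.07×10^-6 K/W
R_glass-fibre batt = ln(84.6/44.6)/(2π×0.0362×21.3) = 0.1321 K/W
R_mineral wool = ln(129.6/84.6)/(2π×0.0433×21.3) = 0.0736 K/W
R_outer film = 1/(h_o·2πr_oL) = 1/(4.25×2π×0.1296×21.3) = 0.01357 K/W
R_total = 0.2193 K/W
Q = ΔT/R_total = 49/0.2193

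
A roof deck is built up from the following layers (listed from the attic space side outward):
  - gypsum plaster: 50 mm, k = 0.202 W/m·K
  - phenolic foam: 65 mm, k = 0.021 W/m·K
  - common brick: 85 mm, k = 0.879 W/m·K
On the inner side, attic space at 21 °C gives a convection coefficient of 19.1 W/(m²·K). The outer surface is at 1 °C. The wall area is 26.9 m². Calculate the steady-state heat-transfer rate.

Series thermal resistances:
R_inner film = 1/(h_i·A) = 1/(19.1×26.9) = 0.001946 K/W
R_gypsum plaster = L/(kA) = 0.05/(0.202×26.9) = 0.009202 K/W
R_phenolic foam = L/(kA) = 0.065/(0.021×26.9) = 0.1151 K/W
R_common brick = L/(kA) = 0.085/(0.879×26.9) = 0.003595 K/W
R_total = 0.1298 K/W
Q = ΔT / R_total = 20 / 0.1298

Q ≈ 154 W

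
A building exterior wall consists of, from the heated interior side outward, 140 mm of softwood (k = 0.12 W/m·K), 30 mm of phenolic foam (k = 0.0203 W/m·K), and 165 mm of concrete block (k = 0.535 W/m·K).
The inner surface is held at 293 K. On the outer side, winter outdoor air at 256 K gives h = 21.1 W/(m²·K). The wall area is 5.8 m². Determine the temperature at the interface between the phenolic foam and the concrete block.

T ≈ 260 K

Thermal resistances in series:
R_softwood = L/(kA) = 0.14/(0.12×5.8) = 0.2011 K/W
R_phenolic foam = L/(kA) = 0.03/(0.0203×5.8) = 0.2548 K/W
R_concrete block = L/(kA) = 0.165/(0.535×5.8) = 0.05317 K/W
R_outer film = 1/(h_o·A) = 1/(21.1×5.8) = 0.008171 K/W
R_total = 0.5173 K/W;  Q = ΔT/R_total = 37/0.5173 = 71.53 W
T_interface = T_inner − Q·ΣR(inner→interface) = 293 − 71.5×0.4559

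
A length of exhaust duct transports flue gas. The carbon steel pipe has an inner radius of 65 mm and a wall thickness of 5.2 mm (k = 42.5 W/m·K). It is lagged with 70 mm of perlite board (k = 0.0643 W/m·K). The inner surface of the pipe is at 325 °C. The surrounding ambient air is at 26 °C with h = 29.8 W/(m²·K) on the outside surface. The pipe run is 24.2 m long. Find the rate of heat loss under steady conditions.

Q ≈ 4130 W

Treating each annulus and film as a series resistance:
R_carbon steel pipe wall = ln(70.2/65)/(2π×42.5×24.2) = 1.191×10^-5 K/W
R_perlite board = ln(140.2/70.2)/(2π×0.0643×24.2) = 0.07075 K/W
R_outer film = 1/(h_o·2πr_oL) = 1/(29.8×2π×0.1402×24.2) = 0.001574 K/W
R_total = 0.07234 K/W
Q = ΔT/R_total = 299/0.07234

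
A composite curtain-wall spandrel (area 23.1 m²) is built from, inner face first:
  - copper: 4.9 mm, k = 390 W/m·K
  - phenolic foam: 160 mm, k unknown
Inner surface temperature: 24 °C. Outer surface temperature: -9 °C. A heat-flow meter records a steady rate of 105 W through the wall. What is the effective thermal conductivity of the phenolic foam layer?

k ≈ 0.022 W/(m·K)

Thermal resistances in series:
R_copper = L/(kA) = 0.0049/(390×23.1) = 5.439×10^-7 K/W
Sum of known resistances R_other = 5.439×10^-7 K/W
Total R = ΔT/Q = 33/105 = 0.3143 K/W
R_phenolic foam = R_total − R_other = 0.3143 K/W
k = L/(R·A) = 0.16/(0.3143×23.1)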